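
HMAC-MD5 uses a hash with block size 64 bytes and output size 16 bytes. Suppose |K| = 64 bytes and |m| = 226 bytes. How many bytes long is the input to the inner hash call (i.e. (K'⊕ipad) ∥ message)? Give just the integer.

290

Key is 64 ≤ 64 bytes, zero-padded: |K'| = 64.
Inner input = (K'⊕ipad) ∥ m → 64 + 226 = 290 bytes.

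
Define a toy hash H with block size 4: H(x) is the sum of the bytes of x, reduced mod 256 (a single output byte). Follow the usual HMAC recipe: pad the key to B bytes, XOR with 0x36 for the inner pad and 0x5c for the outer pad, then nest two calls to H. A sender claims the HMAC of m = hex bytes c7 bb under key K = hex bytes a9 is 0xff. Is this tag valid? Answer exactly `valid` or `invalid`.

Key hex bytes a9 is 1 byte ≤ B = 4; zero-pad to 4 bytes: K' = a9 00 00 00.
K' ⊕ ipad = 9f 36 36 36; K' ⊕ opad = f5 5c 5c 5c.
Inner hash: sum = 159+54+54+54+199+187 = 707; mod 256 = 195 → c3.
Outer hash (recomputed tag): sum = 245+92+92+92+195 = 716; mod 256 = 204 → cc.
Recomputed tag = cc; claimed = ff → mismatch.

invalid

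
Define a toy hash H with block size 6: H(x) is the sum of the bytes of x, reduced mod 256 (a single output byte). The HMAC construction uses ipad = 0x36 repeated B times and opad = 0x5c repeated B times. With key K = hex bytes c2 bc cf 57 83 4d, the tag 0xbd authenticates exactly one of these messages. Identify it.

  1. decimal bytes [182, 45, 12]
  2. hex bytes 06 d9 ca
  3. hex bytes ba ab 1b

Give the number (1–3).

Key hex bytes c2 bc cf 57 83 4d is exactly B = 6 bytes: K' = c2 bc cf 57 83 4d.
K' ⊕ ipad = f4 8a f9 61 b5 7b; K' ⊕ opad = 9e e0 93 0b df 11.
m1: inner = H(f4 8a f9 61 b5 7b b6 2d 0c) = f7; tag = H(9e e0 93 0b df 11 f7) = 03
m2: inner = H(f4 8a f9 61 b5 7b 06 d9 ca) = b1; tag = H(9e e0 93 0b df 11 b1) = bd ← matches
m3: inner = H(f4 8a f9 61 b5 7b ba ab 1b) = 88; tag = H(9e e0 93 0b df 11 88) = 94

2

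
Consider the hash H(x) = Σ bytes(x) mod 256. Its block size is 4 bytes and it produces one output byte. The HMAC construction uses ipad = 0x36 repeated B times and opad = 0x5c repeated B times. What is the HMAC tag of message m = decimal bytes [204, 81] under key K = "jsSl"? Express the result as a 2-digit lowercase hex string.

Key "jsSl" = 6a 73 53 6c is exactly B = 4 bytes: K' = 6a 73 53 6c.
K' ⊕ ipad = 5c 45 65 5a.  K' ⊕ opad = 36 2f 0f 30.
Inner input = (K'⊕ipad) ∥ m = 5c 45 65 5a ∥ cc 51.
Inner hash: sum = 92+69+101+90+204+81 = 637; mod 256 = 125 → 7d.
Outer input = (K'⊕opad) ∥ inner = 36 2f 0f 30 ∥ 7d.
Outer hash (tag): sum = 54+47+15+48+125 = 289; mod 256 = 33 → 21.

21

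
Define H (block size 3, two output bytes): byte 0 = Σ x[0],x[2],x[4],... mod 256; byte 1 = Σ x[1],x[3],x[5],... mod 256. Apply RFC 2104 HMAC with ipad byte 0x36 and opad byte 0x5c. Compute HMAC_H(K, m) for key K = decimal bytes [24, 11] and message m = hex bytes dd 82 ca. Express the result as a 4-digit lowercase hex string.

Key decimal bytes [24, 11] = 18 0b is 2 bytes ≤ B = 3; zero-pad to 3 bytes: K' = 18 0b 00.
K' ⊕ ipad = 2e 3d 36.  K' ⊕ opad = 44 57 5c.
Inner input = (K'⊕ipad) ∥ m = 2e 3d 36 ∥ dd 82 ca.
Inner hash: even-index sum = 230 mod 256 = 230; odd-index sum = 484 mod 256 = 228 → e6 e4.
Outer input = (K'⊕opad) ∥ inner = 44 57 5c ∥ e6 e4.
Outer hash (tag): even-index sum = 388 mod 256 = 132; odd-index sum = 317 mod 256 = 61 → 84 3d.

843d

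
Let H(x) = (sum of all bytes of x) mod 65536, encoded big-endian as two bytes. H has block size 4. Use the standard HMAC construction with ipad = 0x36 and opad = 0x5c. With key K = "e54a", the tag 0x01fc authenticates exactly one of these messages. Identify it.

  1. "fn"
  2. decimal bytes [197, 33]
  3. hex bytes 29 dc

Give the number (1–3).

3

Key "e54a" = 65 35 34 61 is exactly B = 4 bytes: K' = 65 35 34 61.
K' ⊕ ipad = 53 03 02 57; K' ⊕ opad = 39 69 68 3d.
m1: inner = H(53 03 02 57 66 6e) = 01 83; tag = H(39 69 68 3d 01 83) = 01cb
m2: inner = H(53 03 02 57 c5 21) = 01 95; tag = H(39 69 68 3d 01 95) = 01dd
m3: inner = H(53 03 02 57 29 dc) = 01 b4; tag = H(39 69 68 3d 01 b4) = 01fc ← matches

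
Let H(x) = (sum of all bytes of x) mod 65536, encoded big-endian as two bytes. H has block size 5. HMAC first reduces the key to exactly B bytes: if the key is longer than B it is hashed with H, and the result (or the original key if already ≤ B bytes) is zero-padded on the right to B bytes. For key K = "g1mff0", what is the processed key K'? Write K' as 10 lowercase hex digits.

|K| = 6 > B = 5, so first hash the key.
H(K): sum = 103+49+109+102+102+48 = 513 → 02 01.
Zero-pad H(K) = 02 01 to 5 bytes: K' = 02 01 00 00 00.

0201000000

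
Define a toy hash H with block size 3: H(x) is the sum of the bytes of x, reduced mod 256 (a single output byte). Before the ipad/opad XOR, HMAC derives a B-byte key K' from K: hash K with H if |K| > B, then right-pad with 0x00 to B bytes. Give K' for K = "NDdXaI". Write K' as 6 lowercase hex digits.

f80000

|K| = 6 > B = 3, so first hash the key.
H(K): sum = 78+68+100+88+97+73 = 504; mod 256 = 248 → f8.
Zero-pad H(K) = f8 to 3 bytes: K' = f8 00 00.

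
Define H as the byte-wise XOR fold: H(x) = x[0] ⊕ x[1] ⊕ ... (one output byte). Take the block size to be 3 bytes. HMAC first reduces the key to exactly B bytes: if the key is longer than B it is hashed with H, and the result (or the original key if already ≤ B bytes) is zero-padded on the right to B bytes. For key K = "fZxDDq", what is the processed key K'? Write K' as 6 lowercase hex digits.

350000

|K| = 6 > B = 3, so first hash the key.
H(K): XOR 66⊕5a⊕78⊕44⊕44⊕71 = 35.
Zero-pad H(K) = 35 to 3 bytes: K' = 35 00 00.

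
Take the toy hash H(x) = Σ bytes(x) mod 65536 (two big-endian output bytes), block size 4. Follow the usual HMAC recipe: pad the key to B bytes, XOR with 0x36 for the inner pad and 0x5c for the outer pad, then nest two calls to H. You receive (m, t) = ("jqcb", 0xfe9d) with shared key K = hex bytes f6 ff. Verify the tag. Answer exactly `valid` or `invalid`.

Key hex bytes f6 ff is 2 bytes ≤ B = 4; zero-pad to 4 bytes: K' = f6 ff 00 00.
K' ⊕ ipad = c0 c9 36 36; K' ⊕ opad = aa a3 5c 5c.
Inner hash: sum = 192+201+54+54+106+113+99+98 = 917 → 03 95.
Outer hash (recomputed tag): sum = 170+163+92+92+3+149 = 669 → 02 9d.
Recomputed tag = 029d; claimed = fe9d → mismatch.

invalid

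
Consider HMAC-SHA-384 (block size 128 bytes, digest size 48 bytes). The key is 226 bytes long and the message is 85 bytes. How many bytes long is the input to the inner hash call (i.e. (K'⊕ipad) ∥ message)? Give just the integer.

Key is 226 > 128 bytes, so it is hashed to 48 bytes then zero-padded to 128: |K'| = 128.
Inner input = (K'⊕ipad) ∥ m → 128 + 85 = 213 bytes.

213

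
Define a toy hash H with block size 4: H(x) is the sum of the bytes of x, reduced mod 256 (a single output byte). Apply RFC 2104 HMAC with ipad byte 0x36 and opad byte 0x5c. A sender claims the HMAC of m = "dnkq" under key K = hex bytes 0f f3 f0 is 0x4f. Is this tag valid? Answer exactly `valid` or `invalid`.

invalid

Key hex bytes 0f f3 f0 is 3 bytes ≤ B = 4; zero-pad to 4 bytes: K' = 0f f3 f0 00.
K' ⊕ ipad = 39 c5 c6 36; K' ⊕ opad = 53 af ac 5c.
Inner hash: sum = 57+197+198+54+100+110+107+113 = 936; mod 256 = 168 → a8.
Outer hash (recomputed tag): sum = 83+175+172+92+168 = 690; mod 256 = 178 → b2.
Recomputed tag = b2; claimed = 4f → mismatch.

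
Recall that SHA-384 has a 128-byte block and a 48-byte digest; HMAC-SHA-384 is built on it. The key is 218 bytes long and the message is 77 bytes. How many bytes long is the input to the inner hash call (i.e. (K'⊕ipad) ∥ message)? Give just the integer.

205

Key is 218 > 128 bytes, so it is hashed to 48 bytes then zero-padded to 128: |K'| = 128.
Inner input = (K'⊕ipad) ∥ m → 128 + 77 = 205 bytes.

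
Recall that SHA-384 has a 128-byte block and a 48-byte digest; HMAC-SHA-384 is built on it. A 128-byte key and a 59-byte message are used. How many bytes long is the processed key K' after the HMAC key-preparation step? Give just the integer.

128

Key is 128 ≤ 128 bytes, zero-padded: |K'| = 128.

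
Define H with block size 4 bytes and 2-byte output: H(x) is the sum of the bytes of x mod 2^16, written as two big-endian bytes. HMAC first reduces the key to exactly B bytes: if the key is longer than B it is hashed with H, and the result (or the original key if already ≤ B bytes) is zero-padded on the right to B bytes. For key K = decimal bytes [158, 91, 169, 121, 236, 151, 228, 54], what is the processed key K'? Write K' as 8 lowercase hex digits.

04b80000

|K| = 8 > B = 4, so first hash the key.
H(K): sum = 158+91+169+121+236+151+228+54 = 1208 → 04 b8.
Zero-pad H(K) = 04 b8 to 4 bytes: K' = 04 b8 00 00.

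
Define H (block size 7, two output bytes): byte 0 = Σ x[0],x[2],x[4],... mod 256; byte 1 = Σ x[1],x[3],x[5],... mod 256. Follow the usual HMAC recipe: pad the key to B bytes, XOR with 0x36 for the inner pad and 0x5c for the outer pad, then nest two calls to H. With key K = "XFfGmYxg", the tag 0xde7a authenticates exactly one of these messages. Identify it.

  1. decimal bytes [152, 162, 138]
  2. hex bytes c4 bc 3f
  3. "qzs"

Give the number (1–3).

Key "XFfGmYxg" = 58 46 66 47 6d 59 78 67 is 8 bytes > B = 7, so hash it first: H(key) = a3 4d, then zero-pad to 7 bytes: K' = a3 4d 00 00 00 00 00.
K' ⊕ ipad = 95 7b 36 36 36 36 36; K' ⊕ opad = ff 11 5c 5c 5c 5c 5c.
m1: inner = H(95 7b 36 36 36 36 36 98 a2 8a) = d9 09; tag = H(ff 11 5c 5c 5c 5c 5c d9 09) = 1ca2
m2: inner = H(95 7b 36 36 36 36 36 c4 bc 3f) = f3 ea; tag = H(ff 11 5c 5c 5c 5c 5c f3 ea) = fdbc
m3: inner = H(95 7b 36 36 36 36 36 71 7a 73) = b1 cb; tag = H(ff 11 5c 5c 5c 5c 5c b1 cb) = de7a ← matches

3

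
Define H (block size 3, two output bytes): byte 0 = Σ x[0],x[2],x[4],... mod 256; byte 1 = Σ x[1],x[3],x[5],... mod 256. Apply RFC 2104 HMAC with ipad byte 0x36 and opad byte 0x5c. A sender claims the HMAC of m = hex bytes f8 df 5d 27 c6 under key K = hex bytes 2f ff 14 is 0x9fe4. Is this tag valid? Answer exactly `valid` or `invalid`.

Key hex bytes 2f ff 14 is exactly B = 3 bytes: K' = 2f ff 14.
K' ⊕ ipad = 19 c9 22; K' ⊕ opad = 73 a3 48.
Inner hash: even-index sum = 321 mod 256 = 65; odd-index sum = 740 mod 256 = 228 → 41 e4.
Outer hash (recomputed tag): even-index sum = 415 mod 256 = 159; odd-index sum = 228 mod 256 = 228 → 9f e4.
Recomputed tag = 9fe4; claimed = 9fe4 → match.

valid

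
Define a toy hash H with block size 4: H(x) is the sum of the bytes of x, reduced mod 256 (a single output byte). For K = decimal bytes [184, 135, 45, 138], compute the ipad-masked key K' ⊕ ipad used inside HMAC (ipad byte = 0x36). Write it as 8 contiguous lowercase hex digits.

8eb11bbc

Key decimal bytes [184, 135, 45, 138] = b8 87 2d 8a is exactly B = 4 bytes: K' = b8 87 2d 8a.
XOR each byte with 0x36: b8⊕36=8e, 87⊕36=b1, 2d⊕36=1b, 8a⊕36=bc.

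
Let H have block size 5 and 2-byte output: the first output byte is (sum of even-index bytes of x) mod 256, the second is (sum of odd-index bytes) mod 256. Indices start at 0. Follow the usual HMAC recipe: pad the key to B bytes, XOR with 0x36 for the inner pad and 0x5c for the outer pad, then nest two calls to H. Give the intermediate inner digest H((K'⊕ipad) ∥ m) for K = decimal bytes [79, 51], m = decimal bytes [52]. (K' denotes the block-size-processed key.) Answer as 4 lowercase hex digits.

Key decimal bytes [79, 51] = 4f 33 is 2 bytes ≤ B = 5; zero-pad to 5 bytes: K' = 4f 33 00 00 00.
K' ⊕ ipad = 79 05 36 36 36.
Inner input = 79 05 36 36 36 ∥ 34.
Inner hash: even-index sum = 229 mod 256 = 229; odd-index sum = 111 mod 256 = 111 → e5 6f.

e56f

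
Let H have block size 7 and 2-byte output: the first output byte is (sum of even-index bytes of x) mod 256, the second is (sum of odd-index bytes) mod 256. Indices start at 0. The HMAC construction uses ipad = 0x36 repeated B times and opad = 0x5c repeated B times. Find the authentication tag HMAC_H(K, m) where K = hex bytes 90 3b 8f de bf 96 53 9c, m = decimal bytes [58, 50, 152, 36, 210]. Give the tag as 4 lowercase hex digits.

Key hex bytes 90 3b 8f de bf 96 53 9c is 8 bytes > B = 7, so hash it first: H(key) = 31 4b, then zero-pad to 7 bytes: K' = 31 4b 00 00 00 00 00.
K' ⊕ ipad = 07 7d 36 36 36 36 36.  K' ⊕ opad = 6d 17 5c 5c 5c 5c 5c.
Inner input = (K'⊕ipad) ∥ m = 07 7d 36 36 36 36 36 ∥ 3a 32 98 24 d2.
Inner hash: even-index sum = 255 mod 256 = 255; odd-index sum = 653 mod 256 = 141 → ff 8d.
Outer input = (K'⊕opad) ∥ inner = 6d 17 5c 5c 5c 5c 5c ∥ ff 8d.
Outer hash (tag): even-index sum = 526 mod 256 = 14; odd-index sum = 462 mod 256 = 206 → 0e ce.

0ece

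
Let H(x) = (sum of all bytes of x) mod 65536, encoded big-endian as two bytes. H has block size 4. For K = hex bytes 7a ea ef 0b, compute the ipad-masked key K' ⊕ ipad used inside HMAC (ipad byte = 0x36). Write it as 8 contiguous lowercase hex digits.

4cdcd93d

Key hex bytes 7a ea ef 0b is exactly B = 4 bytes: K' = 7a ea ef 0b.
XOR each byte with 0x36: 7a⊕36=4c, ea⊕36=dc, ef⊕36=d9, 0b⊕36=3d.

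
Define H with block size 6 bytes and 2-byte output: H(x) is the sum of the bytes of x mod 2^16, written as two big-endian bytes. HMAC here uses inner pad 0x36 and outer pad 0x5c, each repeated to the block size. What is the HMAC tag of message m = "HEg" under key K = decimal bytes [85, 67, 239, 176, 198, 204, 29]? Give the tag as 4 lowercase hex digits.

Key decimal bytes [85, 67, 239, 176, 198, 204, 29] = 55 43 ef b0 c6 cc 1d is 7 bytes > B = 6, so hash it first: H(key) = 03 e6, then zero-pad to 6 bytes: K' = 03 e6 00 00 00 00.
K' ⊕ ipad = 35 d0 36 36 36 36.  K' ⊕ opad = 5f ba 5c 5c 5c 5c.
Inner input = (K'⊕ipad) ∥ m = 35 d0 36 36 36 36 ∥ 48 45 67.
Inner hash: sum = 53+208+54+54+54+54+72+69+103 = 721 → 02 d1.
Outer input = (K'⊕opad) ∥ inner = 5f ba 5c 5c 5c 5c ∥ 02 d1.
Outer hash (tag): sum = 95+186+92+92+92+92+2+209 = 860 → 03 5c.

035c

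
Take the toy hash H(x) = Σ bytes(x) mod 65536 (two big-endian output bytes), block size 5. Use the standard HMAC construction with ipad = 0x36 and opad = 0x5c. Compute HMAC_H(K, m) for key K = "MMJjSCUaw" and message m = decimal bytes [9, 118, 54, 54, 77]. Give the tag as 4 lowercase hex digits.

01f8

Key "MMJjSCUaw" = 4d 4d 4a 6a 53 43 55 61 77 is 9 bytes > B = 5, so hash it first: H(key) = 03 11, then zero-pad to 5 bytes: K' = 03 11 00 00 00.
K' ⊕ ipad = 35 27 36 36 36.  K' ⊕ opad = 5f 4d 5c 5c 5c.
Inner input = (K'⊕ipad) ∥ m = 35 27 36 36 36 ∥ 09 76 36 36 4d.
Inner hash: sum = 53+39+54+54+54+9+118+54+54+77 = 566 → 02 36.
Outer input = (K'⊕opad) ∥ inner = 5f 4d 5c 5c 5c ∥ 02 36.
Outer hash (tag): sum = 95+77+92+92+92+2+54 = 504 → 01 f8.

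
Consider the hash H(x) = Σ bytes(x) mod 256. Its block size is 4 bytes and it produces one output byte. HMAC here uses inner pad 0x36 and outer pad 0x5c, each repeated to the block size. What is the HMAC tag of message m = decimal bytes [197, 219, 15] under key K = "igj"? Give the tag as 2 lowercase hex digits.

Key "igj" = 69 67 6a is 3 bytes ≤ B = 4; zero-pad to 4 bytes: K' = 69 67 6a 00.
K' ⊕ ipad = 5f 51 5c 36.  K' ⊕ opad = 35 3b 36 5c.
Inner input = (K'⊕ipad) ∥ m = 5f 51 5c 36 ∥ c5 db 0f.
Inner hash: sum = 95+81+92+54+197+219+15 = 753; mod 256 = 241 → f1.
Outer input = (K'⊕opad) ∥ inner = 35 3b 36 5c ∥ f1.
Outer hash (tag): sum = 53+59+54+92+241 = 499; mod 256 = 243 → f3.

f3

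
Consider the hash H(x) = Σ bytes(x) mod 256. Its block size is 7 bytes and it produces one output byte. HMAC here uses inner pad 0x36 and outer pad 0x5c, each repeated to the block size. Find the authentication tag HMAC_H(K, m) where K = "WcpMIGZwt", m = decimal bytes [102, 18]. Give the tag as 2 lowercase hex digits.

6e

Key "WcpMIGZwt" = 57 63 70 4d 49 47 5a 77 74 is 9 bytes > B = 7, so hash it first: H(key) = 4c, then zero-pad to 7 bytes: K' = 4c 00 00 00 00 00 00.
K' ⊕ ipad = 7a 36 36 36 36 36 36.  K' ⊕ opad = 10 5c 5c 5c 5c 5c 5c.
Inner input = (K'⊕ipad) ∥ m = 7a 36 36 36 36 36 36 ∥ 66 12.
Inner hash: sum = 122+54+54+54+54+54+54+102+18 = 566; mod 256 = 54 → 36.
Outer input = (K'⊕opad) ∥ inner = 10 5c 5c 5c 5c 5c 5c ∥ 36.
Outer hash (tag): sum = 16+92+92+92+92+92+92+54 = 622; mod 256 = 110 → 6e.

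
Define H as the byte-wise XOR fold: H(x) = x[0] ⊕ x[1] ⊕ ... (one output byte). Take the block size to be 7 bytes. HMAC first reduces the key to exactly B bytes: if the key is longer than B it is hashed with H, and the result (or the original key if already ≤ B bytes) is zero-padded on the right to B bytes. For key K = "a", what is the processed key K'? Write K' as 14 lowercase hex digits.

Key "a" = 61 is 1 byte ≤ B = 7; zero-pad to 7 bytes: K' = 61 00 00 00 00 00 00.

61000000000000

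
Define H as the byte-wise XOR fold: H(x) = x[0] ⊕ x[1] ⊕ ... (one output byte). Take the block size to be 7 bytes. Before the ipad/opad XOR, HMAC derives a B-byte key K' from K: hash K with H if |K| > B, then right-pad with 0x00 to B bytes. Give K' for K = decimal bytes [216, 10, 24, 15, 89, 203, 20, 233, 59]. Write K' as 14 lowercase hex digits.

91000000000000

|K| = 9 > B = 7, so first hash the key.
H(K): XOR d8⊕0a⊕18⊕0f⊕59⊕cb⊕14⊕e9⊕3b = 91.
Zero-pad H(K) = 91 to 7 bytes: K' = 91 00 00 00 00 00 00.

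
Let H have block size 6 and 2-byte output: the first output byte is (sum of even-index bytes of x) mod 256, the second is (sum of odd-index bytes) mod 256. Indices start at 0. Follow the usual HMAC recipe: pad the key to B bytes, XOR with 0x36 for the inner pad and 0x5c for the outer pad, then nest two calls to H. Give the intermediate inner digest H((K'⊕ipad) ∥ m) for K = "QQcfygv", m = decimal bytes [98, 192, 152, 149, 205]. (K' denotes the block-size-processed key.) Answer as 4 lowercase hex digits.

Key "QQcfygv" = 51 51 63 66 79 67 76 is 7 bytes > B = 6, so hash it first: H(key) = a3 1e, then zero-pad to 6 bytes: K' = a3 1e 00 00 00 00.
K' ⊕ ipad = 95 28 36 36 36 36.
Inner input = 95 28 36 36 36 36 ∥ 62 c0 98 95 cd.
Inner hash: even-index sum = 712 mod 256 = 200; odd-index sum = 489 mod 256 = 233 → c8 e9.

c8e9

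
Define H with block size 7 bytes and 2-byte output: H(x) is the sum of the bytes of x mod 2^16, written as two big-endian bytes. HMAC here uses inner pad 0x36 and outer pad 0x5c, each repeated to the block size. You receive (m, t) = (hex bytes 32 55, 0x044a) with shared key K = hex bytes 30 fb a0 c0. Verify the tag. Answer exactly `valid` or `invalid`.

Key hex bytes 30 fb a0 c0 is 4 bytes ≤ B = 7; zero-pad to 7 bytes: K' = 30 fb a0 c0 00 00 00.
K' ⊕ ipad = 06 cd 96 f6 36 36 36; K' ⊕ opad = 6c a7 fc 9c 5c 5c 5c.
Inner hash: sum = 6+205+150+246+54+54+54+50+85 = 904 → 03 88.
Outer hash (recomputed tag): sum = 108+167+252+156+92+92+92+3+136 = 1098 → 04 4a.
Recomputed tag = 044a; claimed = 044a → match.

valid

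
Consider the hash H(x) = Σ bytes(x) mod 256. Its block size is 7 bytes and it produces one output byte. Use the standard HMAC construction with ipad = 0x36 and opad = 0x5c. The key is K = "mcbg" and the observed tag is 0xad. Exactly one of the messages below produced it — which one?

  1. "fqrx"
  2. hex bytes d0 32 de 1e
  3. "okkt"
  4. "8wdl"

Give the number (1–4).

3

Key "mcbg" = 6d 63 62 67 is 4 bytes ≤ B = 7; zero-pad to 7 bytes: K' = 6d 63 62 67 00 00 00.
K' ⊕ ipad = 5b 55 54 51 36 36 36; K' ⊕ opad = 31 3f 3e 3b 5c 5c 5c.
m1: inner = H(5b 55 54 51 36 36 36 66 71 72 78) = b8; tag = H(31 3f 3e 3b 5c 5c 5c b8) = b5
m2: inner = H(5b 55 54 51 36 36 36 d0 32 de 1e) = f5; tag = H(31 3f 3e 3b 5c 5c 5c f5) = f2
m3: inner = H(5b 55 54 51 36 36 36 6f 6b 6b 74) = b0; tag = H(31 3f 3e 3b 5c 5c 5c b0) = ad ← matches
m4: inner = H(5b 55 54 51 36 36 36 38 77 64 6c) = 76; tag = H(31 3f 3e 3b 5c 5c 5c 76) = 73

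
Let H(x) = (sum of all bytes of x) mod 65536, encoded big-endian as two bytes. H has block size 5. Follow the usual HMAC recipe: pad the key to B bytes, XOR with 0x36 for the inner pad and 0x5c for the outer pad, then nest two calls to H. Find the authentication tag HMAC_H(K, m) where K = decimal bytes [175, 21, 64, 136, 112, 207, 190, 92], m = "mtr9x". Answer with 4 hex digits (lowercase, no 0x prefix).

02dd

Key decimal bytes [175, 21, 64, 136, 112, 207, 190, 92] = af 15 40 88 70 cf be 5c is 8 bytes > B = 5, so hash it first: H(key) = 03 e5, then zero-pad to 5 bytes: K' = 03 e5 00 00 00.
K' ⊕ ipad = 35 d3 36 36 36.  K' ⊕ opad = 5f b9 5c 5c 5c.
Inner input = (K'⊕ipad) ∥ m = 35 d3 36 36 36 ∥ 6d 74 72 39 78.
Inner hash: sum = 53+211+54+54+54+109+116+114+57+120 = 942 → 03 ae.
Outer input = (K'⊕opad) ∥ inner = 5f b9 5c 5c 5c ∥ 03 ae.
Outer hash (tag): sum = 95+185+92+92+92+3+174 = 733 → 02 dd.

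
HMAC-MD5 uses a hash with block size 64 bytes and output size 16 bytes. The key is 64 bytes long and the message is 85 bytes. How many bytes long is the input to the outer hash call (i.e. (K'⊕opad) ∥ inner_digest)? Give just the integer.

Key is 64 ≤ 64 bytes, zero-padded: |K'| = 64.
Outer input = (K'⊕opad) ∥ H(inner) → 64 + 16 = 80 bytes.

80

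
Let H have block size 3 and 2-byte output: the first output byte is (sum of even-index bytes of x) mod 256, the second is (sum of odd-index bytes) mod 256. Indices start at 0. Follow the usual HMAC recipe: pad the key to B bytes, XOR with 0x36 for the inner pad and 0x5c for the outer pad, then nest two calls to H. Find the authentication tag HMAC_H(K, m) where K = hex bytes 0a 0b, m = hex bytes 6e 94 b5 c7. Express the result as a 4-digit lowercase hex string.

1224

Key hex bytes 0a 0b is 2 bytes ≤ B = 3; zero-pad to 3 bytes: K' = 0a 0b 00.
K' ⊕ ipad = 3c 3d 36.  K' ⊕ opad = 56 57 5c.
Inner input = (K'⊕ipad) ∥ m = 3c 3d 36 ∥ 6e 94 b5 c7.
Inner hash: even-index sum = 461 mod 256 = 205; odd-index sum = 352 mod 256 = 96 → cd 60.
Outer input = (K'⊕opad) ∥ inner = 56 57 5c ∥ cd 60.
Outer hash (tag): even-index sum = 274 mod 256 = 18; odd-index sum = 292 mod 256 = 36 → 12 24.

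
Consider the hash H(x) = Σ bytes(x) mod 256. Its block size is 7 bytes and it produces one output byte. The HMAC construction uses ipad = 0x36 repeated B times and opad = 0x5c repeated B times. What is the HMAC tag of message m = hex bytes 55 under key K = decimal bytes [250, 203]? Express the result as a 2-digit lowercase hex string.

Key decimal bytes [250, 203] = fa cb is 2 bytes ≤ B = 7; zero-pad to 7 bytes: K' = fa cb 00 00 00 00 00.
K' ⊕ ipad = cc fd 36 36 36 36 36.  K' ⊕ opad = a6 97 5c 5c 5c 5c 5c.
Inner input = (K'⊕ipad) ∥ m = cc fd 36 36 36 36 36 ∥ 55.
Inner hash: sum = 204+253+54+54+54+54+54+85 = 812; mod 256 = 44 → 2c.
Outer input = (K'⊕opad) ∥ inner = a6 97 5c 5c 5c 5c 5c ∥ 2c.
Outer hash (tag): sum = 166+151+92+92+92+92+92+44 = 821; mod 256 = 53 → 35.

35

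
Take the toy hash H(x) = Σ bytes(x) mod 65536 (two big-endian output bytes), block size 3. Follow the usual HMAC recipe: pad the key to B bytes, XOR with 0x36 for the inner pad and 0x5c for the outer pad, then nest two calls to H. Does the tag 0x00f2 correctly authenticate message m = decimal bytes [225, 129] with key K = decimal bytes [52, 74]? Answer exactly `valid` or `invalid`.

Key decimal bytes [52, 74] = 34 4a is 2 bytes ≤ B = 3; zero-pad to 3 bytes: K' = 34 4a 00.
K' ⊕ ipad = 02 7c 36; K' ⊕ opad = 68 16 5c.
Inner hash: sum = 2+124+54+225+129 = 534 → 02 16.
Outer hash (recomputed tag): sum = 104+22+92+2+22 = 242 → 00 f2.
Recomputed tag = 00f2; claimed = 00f2 → match.

valid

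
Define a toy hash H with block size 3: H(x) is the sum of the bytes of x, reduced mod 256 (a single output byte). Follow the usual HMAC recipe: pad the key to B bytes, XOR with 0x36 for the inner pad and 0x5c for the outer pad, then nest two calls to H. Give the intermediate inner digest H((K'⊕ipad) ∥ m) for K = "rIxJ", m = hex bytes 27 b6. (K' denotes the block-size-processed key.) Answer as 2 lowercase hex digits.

Key "rIxJ" = 72 49 78 4a is 4 bytes > B = 3, so hash it first: H(key) = 7d, then zero-pad to 3 bytes: K' = 7d 00 00.
K' ⊕ ipad = 4b 36 36.
Inner input = 4b 36 36 ∥ 27 b6.
Inner hash: sum = 75+54+54+39+182 = 404; mod 256 = 148 → 94.

94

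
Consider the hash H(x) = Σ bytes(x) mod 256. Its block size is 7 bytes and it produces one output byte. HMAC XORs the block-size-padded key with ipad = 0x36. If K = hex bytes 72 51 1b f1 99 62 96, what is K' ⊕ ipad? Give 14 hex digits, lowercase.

Key hex bytes 72 51 1b f1 99 62 96 is exactly B = 7 bytes: K' = 72 51 1b f1 99 62 96.
XOR each byte with 0x36: 72⊕36=44, 51⊕36=67, 1b⊕36=2d, f1⊕36=c7, 99⊕36=af, 62⊕36=54, 96⊕36=a0.

44672dc7af54a0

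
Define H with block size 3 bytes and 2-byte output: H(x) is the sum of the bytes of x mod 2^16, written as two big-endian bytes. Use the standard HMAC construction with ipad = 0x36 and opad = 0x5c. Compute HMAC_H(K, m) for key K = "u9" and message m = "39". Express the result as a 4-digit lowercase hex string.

01de

Key "u9" = 75 39 is 2 bytes ≤ B = 3; zero-pad to 3 bytes: K' = 75 39 00.
K' ⊕ ipad = 43 0f 36.  K' ⊕ opad = 29 65 5c.
Inner input = (K'⊕ipad) ∥ m = 43 0f 36 ∥ 33 39.
Inner hash: sum = 67+15+54+51+57 = 244 → 00 f4.
Outer input = (K'⊕opad) ∥ inner = 29 65 5c ∥ 00 f4.
Outer hash (tag): sum = 41+101+92+0+244 = 478 → 01 de.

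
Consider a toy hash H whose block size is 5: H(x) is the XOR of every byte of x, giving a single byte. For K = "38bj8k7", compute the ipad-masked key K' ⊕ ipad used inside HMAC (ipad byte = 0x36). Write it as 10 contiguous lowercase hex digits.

5136363636

Key "38bj8k7" = 33 38 62 6a 38 6b 37 is 7 bytes > B = 5, so hash it first: H(key) = 67, then zero-pad to 5 bytes: K' = 67 00 00 00 00.
XOR each byte with 0x36: 67⊕36=51, 00⊕36=36, 00⊕36=36, 00⊕36=36, 00⊕36=36.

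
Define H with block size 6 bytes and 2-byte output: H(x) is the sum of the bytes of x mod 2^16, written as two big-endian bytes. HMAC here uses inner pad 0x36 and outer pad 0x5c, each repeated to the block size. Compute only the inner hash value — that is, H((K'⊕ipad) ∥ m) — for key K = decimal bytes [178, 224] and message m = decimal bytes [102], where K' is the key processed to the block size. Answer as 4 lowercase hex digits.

Key decimal bytes [178, 224] = b2 e0 is 2 bytes ≤ B = 6; zero-pad to 6 bytes: K' = b2 e0 00 00 00 00.
K' ⊕ ipad = 84 d6 36 36 36 36.
Inner input = 84 d6 36 36 36 36 ∥ 66.
Inner hash: sum = 132+214+54+54+54+54+102 = 664 → 02 98.

0298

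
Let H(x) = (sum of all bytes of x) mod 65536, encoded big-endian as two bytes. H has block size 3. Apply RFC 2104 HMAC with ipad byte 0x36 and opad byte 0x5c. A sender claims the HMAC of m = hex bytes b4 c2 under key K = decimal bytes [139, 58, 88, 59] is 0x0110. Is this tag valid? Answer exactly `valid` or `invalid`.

Key decimal bytes [139, 58, 88, 59] = 8b 3a 58 3b is 4 bytes > B = 3, so hash it first: H(key) = 01 58, then zero-pad to 3 bytes: K' = 01 58 00.
K' ⊕ ipad = 37 6e 36; K' ⊕ opad = 5d 04 5c.
Inner hash: sum = 55+110+54+180+194 = 593 → 02 51.
Outer hash (recomputed tag): sum = 93+4+92+2+81 = 272 → 01 10.
Recomputed tag = 0110; claimed = 0110 → match.

valid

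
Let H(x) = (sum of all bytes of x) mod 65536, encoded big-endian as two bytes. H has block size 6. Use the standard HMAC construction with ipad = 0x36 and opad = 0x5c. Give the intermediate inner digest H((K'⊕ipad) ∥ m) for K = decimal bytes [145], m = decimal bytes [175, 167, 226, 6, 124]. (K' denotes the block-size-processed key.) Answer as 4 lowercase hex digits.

046f

Key decimal bytes [145] = 91 is 1 byte ≤ B = 6; zero-pad to 6 bytes: K' = 91 00 00 00 00 00.
K' ⊕ ipad = a7 36 36 36 36 36.
Inner input = a7 36 36 36 36 36 ∥ af a7 e2 06 7c.
Inner hash: sum = 167+54+54+54+54+54+175+167+226+6+124 = 1135 → 04 6f.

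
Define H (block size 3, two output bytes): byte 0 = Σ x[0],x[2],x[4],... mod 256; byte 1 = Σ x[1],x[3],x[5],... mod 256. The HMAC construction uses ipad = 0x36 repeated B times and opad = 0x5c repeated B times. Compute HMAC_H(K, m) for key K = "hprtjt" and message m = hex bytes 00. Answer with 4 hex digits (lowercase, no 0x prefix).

Key "hprtjt" = 68 70 72 74 6a 74 is 6 bytes > B = 3, so hash it first: H(key) = 44 58, then zero-pad to 3 bytes: K' = 44 58 00.
K' ⊕ ipad = 72 6e 36.  K' ⊕ opad = 18 04 5c.
Inner input = (K'⊕ipad) ∥ m = 72 6e 36 ∥ 00.
Inner hash: even-index sum = 168 mod 256 = 168; odd-index sum = 110 mod 256 = 110 → a8 6e.
Outer input = (K'⊕opad) ∥ inner = 18 04 5c ∥ a8 6e.
Outer hash (tag): even-index sum = 226 mod 256 = 226; odd-index sum = 172 mod 256 = 172 → e2 ac.

e2ac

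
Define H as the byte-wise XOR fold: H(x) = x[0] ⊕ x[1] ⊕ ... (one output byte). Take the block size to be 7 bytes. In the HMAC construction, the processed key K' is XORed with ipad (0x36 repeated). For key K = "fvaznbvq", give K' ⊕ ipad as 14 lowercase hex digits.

Key "fvaznbvq" = 66 76 61 7a 6e 62 76 71 is 8 bytes > B = 7, so hash it first: H(key) = 00, then zero-pad to 7 bytes: K' = 00 00 00 00 00 00 00.
XOR each byte with 0x36: 00⊕36=36, 00⊕36=36, 00⊕36=36, 00⊕36=36, 00⊕36=36, 00⊕36=36, 00⊕36=36.

36363636363636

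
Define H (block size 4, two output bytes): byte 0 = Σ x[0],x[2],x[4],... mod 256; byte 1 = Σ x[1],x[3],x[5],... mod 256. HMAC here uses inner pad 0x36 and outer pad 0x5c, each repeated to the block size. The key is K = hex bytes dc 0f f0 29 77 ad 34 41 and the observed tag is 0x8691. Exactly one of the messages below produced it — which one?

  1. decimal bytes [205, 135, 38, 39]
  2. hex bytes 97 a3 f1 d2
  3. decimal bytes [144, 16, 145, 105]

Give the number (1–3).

2

Key hex bytes dc 0f f0 29 77 ad 34 41 is 8 bytes > B = 4, so hash it first: H(key) = 77 26, then zero-pad to 4 bytes: K' = 77 26 00 00.
K' ⊕ ipad = 41 10 36 36; K' ⊕ opad = 2b 7a 5c 5c.
m1: inner = H(41 10 36 36 cd 87 26 27) = 6a f4; tag = H(2b 7a 5c 5c 6a f4) = f1ca
m2: inner = H(41 10 36 36 97 a3 f1 d2) = ff bb; tag = H(2b 7a 5c 5c ff bb) = 8691 ← matches
m3: inner = H(41 10 36 36 90 10 91 69) = 98 bf; tag = H(2b 7a 5c 5c 98 bf) = 1f95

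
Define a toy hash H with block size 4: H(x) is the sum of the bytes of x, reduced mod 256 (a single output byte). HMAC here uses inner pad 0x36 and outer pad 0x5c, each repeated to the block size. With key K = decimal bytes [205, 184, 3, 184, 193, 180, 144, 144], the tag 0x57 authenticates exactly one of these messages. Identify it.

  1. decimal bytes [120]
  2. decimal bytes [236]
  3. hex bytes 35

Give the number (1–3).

3

Key decimal bytes [205, 184, 3, 184, 193, 180, 144, 144] = cd b8 03 b8 c1 b4 90 90 is 8 bytes > B = 4, so hash it first: H(key) = d5, then zero-pad to 4 bytes: K' = d5 00 00 00.
K' ⊕ ipad = e3 36 36 36; K' ⊕ opad = 89 5c 5c 5c.
m1: inner = H(e3 36 36 36 78) = fd; tag = H(89 5c 5c 5c fd) = 9a
m2: inner = H(e3 36 36 36 ec) = 71; tag = H(89 5c 5c 5c 71) = 0e
m3: inner = H(e3 36 36 36 35) = ba; tag = H(89 5c 5c 5c ba) = 57 ← matches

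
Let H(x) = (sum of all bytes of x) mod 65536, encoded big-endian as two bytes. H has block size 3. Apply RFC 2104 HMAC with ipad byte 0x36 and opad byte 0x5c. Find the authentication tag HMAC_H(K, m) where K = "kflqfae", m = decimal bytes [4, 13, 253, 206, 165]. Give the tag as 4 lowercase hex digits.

021a

Key "kflqfae" = 6b 66 6c 71 66 61 65 is 7 bytes > B = 3, so hash it first: H(key) = 02 da, then zero-pad to 3 bytes: K' = 02 da 00.
K' ⊕ ipad = 34 ec 36.  K' ⊕ opad = 5e 86 5c.
Inner input = (K'⊕ipad) ∥ m = 34 ec 36 ∥ 04 0d fd ce a5.
Inner hash: sum = 52+236+54+4+13+253+206+165 = 983 → 03 d7.
Outer input = (K'⊕opad) ∥ inner = 5e 86 5c ∥ 03 d7.
Outer hash (tag): sum = 94+134+92+3+215 = 538 → 02 1a.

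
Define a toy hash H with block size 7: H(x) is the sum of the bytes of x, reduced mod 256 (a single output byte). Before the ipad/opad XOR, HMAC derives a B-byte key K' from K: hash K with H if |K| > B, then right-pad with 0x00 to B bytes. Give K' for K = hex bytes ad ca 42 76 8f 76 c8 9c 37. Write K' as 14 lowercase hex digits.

|K| = 9 > B = 7, so first hash the key.
H(K): sum = 173+202+66+118+143+118+200+156+55 = 1231; mod 256 = 207 → cf.
Zero-pad H(K) = cf to 7 bytes: K' = cf 00 00 00 00 00 00.

cf000000000000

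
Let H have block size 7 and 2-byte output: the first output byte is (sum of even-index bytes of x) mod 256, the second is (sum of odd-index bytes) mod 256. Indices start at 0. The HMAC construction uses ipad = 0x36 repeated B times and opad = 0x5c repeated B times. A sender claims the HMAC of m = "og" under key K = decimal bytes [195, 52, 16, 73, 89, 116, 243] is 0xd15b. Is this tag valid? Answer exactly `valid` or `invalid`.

valid

Key decimal bytes [195, 52, 16, 73, 89, 116, 243] = c3 34 10 49 59 74 f3 is exactly B = 7 bytes: K' = c3 34 10 49 59 74 f3.
K' ⊕ ipad = f5 02 26 7f 6f 42 c5; K' ⊕ opad = 9f 68 4c 15 05 28 af.
Inner hash: even-index sum = 694 mod 256 = 182; odd-index sum = 306 mod 256 = 50 → b6 32.
Outer hash (recomputed tag): even-index sum = 465 mod 256 = 209; odd-index sum = 347 mod 256 = 91 → d1 5b.
Recomputed tag = d15b; claimed = d15b → match.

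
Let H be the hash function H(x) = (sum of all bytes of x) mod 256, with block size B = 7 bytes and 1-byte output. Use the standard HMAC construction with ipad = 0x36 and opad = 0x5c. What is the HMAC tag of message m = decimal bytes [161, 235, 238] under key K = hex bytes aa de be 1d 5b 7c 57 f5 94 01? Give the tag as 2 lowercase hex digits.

5a

Key hex bytes aa de be 1d 5b 7c 57 f5 94 01 is 10 bytes > B = 7, so hash it first: H(key) = 1b, then zero-pad to 7 bytes: K' = 1b 00 00 00 00 00 00.
K' ⊕ ipad = 2d 36 36 36 36 36 36.  K' ⊕ opad = 47 5c 5c 5c 5c 5c 5c.
Inner input = (K'⊕ipad) ∥ m = 2d 36 36 36 36 36 36 ∥ a1 eb ee.
Inner hash: sum = 45+54+54+54+54+54+54+161+235+238 = 1003; mod 256 = 235 → eb.
Outer input = (K'⊕opad) ∥ inner = 47 5c 5c 5c 5c 5c 5c ∥ eb.
Outer hash (tag): sum = 71+92+92+92+92+92+92+235 = 858; mod 256 = 90 → 5a.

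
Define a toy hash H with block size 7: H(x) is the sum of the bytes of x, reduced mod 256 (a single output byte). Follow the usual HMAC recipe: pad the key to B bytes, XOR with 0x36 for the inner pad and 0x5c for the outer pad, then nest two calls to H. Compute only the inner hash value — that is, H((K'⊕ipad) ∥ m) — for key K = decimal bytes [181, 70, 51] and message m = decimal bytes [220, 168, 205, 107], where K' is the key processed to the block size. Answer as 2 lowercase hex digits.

Key decimal bytes [181, 70, 51] = b5 46 33 is 3 bytes ≤ B = 7; zero-pad to 7 bytes: K' = b5 46 33 00 00 00 00.
K' ⊕ ipad = 83 70 05 36 36 36 36.
Inner input = 83 70 05 36 36 36 36 ∥ dc a8 cd 6b.
Inner hash: sum = 131+112+5+54+54+54+54+220+168+205+107 = 1164; mod 256 = 140 → 8c.

8c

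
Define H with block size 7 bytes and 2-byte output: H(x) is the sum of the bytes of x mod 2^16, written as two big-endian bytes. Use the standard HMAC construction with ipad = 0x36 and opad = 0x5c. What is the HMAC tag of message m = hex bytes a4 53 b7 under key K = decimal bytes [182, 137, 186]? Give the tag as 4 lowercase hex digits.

046a

Key decimal bytes [182, 137, 186] = b6 89 ba is 3 bytes ≤ B = 7; zero-pad to 7 bytes: K' = b6 89 ba 00 00 00 00.
K' ⊕ ipad = 80 bf 8c 36 36 36 36.  K' ⊕ opad = ea d5 e6 5c 5c 5c 5c.
Inner input = (K'⊕ipad) ∥ m = 80 bf 8c 36 36 36 36 ∥ a4 53 b7.
Inner hash: sum = 128+191+140+54+54+54+54+164+83+183 = 1105 → 04 51.
Outer input = (K'⊕opad) ∥ inner = ea d5 e6 5c 5c 5c 5c ∥ 04 51.
Outer hash (tag): sum = 234+213+230+92+92+92+92+4+81 = 1130 → 04 6a.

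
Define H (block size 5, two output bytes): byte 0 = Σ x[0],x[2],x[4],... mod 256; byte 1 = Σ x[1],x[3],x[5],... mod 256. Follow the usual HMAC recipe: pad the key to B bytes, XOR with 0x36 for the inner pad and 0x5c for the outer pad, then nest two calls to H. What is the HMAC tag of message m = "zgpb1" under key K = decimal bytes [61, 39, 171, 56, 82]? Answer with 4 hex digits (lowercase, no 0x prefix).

Key decimal bytes [61, 39, 171, 56, 82] = 3d 27 ab 38 52 is exactly B = 5 bytes: K' = 3d 27 ab 38 52.
K' ⊕ ipad = 0b 11 9d 0e 64.  K' ⊕ opad = 61 7b f7 64 0e.
Inner input = (K'⊕ipad) ∥ m = 0b 11 9d 0e 64 ∥ 7a 67 70 62 31.
Inner hash: even-index sum = 469 mod 256 = 213; odd-index sum = 314 mod 256 = 58 → d5 3a.
Outer input = (K'⊕opad) ∥ inner = 61 7b f7 64 0e ∥ d5 3a.
Outer hash (tag): even-index sum = 416 mod 256 = 160; odd-index sum = 436 mod 256 = 180 → a0 b4.

a0b4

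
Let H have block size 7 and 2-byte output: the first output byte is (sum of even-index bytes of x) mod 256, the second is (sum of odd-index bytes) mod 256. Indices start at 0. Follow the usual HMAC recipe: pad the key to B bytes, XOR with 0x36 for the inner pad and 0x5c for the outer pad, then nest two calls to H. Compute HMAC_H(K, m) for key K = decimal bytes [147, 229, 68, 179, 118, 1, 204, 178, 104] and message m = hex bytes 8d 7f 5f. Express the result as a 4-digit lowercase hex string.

c6a7

Key decimal bytes [147, 229, 68, 179, 118, 1, 204, 178, 104] = 93 e5 44 b3 76 01 cc b2 68 is 9 bytes > B = 7, so hash it first: H(key) = 81 4b, then zero-pad to 7 bytes: K' = 81 4b 00 00 00 00 00.
K' ⊕ ipad = b7 7d 36 36 36 36 36.  K' ⊕ opad = dd 17 5c 5c 5c 5c 5c.
Inner input = (K'⊕ipad) ∥ m = b7 7d 36 36 36 36 36 ∥ 8d 7f 5f.
Inner hash: even-index sum = 472 mod 256 = 216; odd-index sum = 469 mod 256 = 213 → d8 d5.
Outer input = (K'⊕opad) ∥ inner = dd 17 5c 5c 5c 5c 5c ∥ d8 d5.
Outer hash (tag): even-index sum = 710 mod 256 = 198; odd-index sum = 423 mod 256 = 167 → c6 a7.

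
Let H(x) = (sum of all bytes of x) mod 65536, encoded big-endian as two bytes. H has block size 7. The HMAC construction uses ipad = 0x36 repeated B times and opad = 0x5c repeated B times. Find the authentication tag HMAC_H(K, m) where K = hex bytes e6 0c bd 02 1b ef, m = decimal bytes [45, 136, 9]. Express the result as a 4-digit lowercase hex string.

Key hex bytes e6 0c bd 02 1b ef is 6 bytes ≤ B = 7; zero-pad to 7 bytes: K' = e6 0c bd 02 1b ef 00.
K' ⊕ ipad = d0 3a 8b 34 2d d9 36.  K' ⊕ opad = ba 50 e1 5e 47 b3 5c.
Inner input = (K'⊕ipad) ∥ m = d0 3a 8b 34 2d d9 36 ∥ 2d 88 09.
Inner hash: sum = 208+58+139+52+45+217+54+45+136+9 = 963 → 03 c3.
Outer input = (K'⊕opad) ∥ inner = ba 50 e1 5e 47 b3 5c ∥ 03 c3.
Outer hash (tag): sum = 186+80+225+94+71+179+92+3+195 = 1125 → 04 65.

0465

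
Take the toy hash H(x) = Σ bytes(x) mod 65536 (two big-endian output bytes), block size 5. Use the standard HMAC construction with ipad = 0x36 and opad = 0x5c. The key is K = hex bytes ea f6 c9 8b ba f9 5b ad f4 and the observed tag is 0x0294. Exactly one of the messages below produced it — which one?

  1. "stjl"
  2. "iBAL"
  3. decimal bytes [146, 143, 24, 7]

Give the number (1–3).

Key hex bytes ea f6 c9 8b ba f9 5b ad f4 is 9 bytes > B = 5, so hash it first: H(key) = 06 e3, then zero-pad to 5 bytes: K' = 06 e3 00 00 00.
K' ⊕ ipad = 30 d5 36 36 36; K' ⊕ opad = 5a bf 5c 5c 5c.
m1: inner = H(30 d5 36 36 36 73 74 6a 6c) = 03 64; tag = H(5a bf 5c 5c 5c 03 64) = 0294 ← matches
m2: inner = H(30 d5 36 36 36 69 42 41 4c) = 02 df; tag = H(5a bf 5c 5c 5c 02 df) = 030e
m3: inner = H(30 d5 36 36 36 92 8f 18 07) = 02 e7; tag = H(5a bf 5c 5c 5c 02 e7) = 0316

1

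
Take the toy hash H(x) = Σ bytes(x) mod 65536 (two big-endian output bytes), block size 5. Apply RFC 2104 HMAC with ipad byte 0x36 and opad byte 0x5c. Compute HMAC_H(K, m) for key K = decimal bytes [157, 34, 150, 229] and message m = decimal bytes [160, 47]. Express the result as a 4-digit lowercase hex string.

Key decimal bytes [157, 34, 150, 229] = 9d 22 96 e5 is 4 bytes ≤ B = 5; zero-pad to 5 bytes: K' = 9d 22 96 e5 00.
K' ⊕ ipad = ab 14 a0 d3 36.  K' ⊕ opad = c1 7e ca b9 5c.
Inner input = (K'⊕ipad) ∥ m = ab 14 a0 d3 36 ∥ a0 2f.
Inner hash: sum = 171+20+160+211+54+160+47 = 823 → 03 37.
Outer input = (K'⊕opad) ∥ inner = c1 7e ca b9 5c ∥ 03 37.
Outer hash (tag): sum = 193+126+202+185+92+3+55 = 856 → 03 58.

0358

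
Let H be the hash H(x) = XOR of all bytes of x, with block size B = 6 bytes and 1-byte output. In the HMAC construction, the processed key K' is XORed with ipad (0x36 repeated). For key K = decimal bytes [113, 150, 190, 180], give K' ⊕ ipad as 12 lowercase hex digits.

Key decimal bytes [113, 150, 190, 180] = 71 96 be b4 is 4 bytes ≤ B = 6; zero-pad to 6 bytes: K' = 71 96 be b4 00 00.
XOR each byte with 0x36: 71⊕36=47, 96⊕36=a0, be⊕36=88, b4⊕36=82, 00⊕36=36, 00⊕36=36.

47a088823636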